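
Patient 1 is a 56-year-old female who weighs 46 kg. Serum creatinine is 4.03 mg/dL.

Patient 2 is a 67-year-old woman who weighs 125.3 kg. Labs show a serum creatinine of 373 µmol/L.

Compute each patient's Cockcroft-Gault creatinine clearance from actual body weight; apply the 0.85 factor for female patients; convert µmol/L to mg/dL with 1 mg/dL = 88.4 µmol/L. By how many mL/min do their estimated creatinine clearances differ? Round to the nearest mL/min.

Patient 1: CrCl = (140 − 56) × 46 / (72 × 4.03) × 0.85 = 3864.0 / 290.16 × 0.85 ≈ 11.3 mL/min
Patient 2: SCr = 373 / 88.4 = 4.219 mg/dL
Patient 2: CrCl = (140 − 67) × 125.3 / (72 × 4.219) × 0.85 = 9146.9 / 303.77 × 0.85 ≈ 25.6 mL/min
|11.3 − 25.6| = 14.3 mL/min

14 mL/min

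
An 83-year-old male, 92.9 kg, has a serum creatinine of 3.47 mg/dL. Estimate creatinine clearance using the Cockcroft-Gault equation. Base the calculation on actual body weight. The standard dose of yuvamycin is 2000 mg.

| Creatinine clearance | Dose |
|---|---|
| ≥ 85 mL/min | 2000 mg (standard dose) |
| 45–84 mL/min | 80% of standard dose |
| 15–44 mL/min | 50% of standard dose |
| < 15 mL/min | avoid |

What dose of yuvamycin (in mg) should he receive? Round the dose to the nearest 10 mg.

1000 mg

CrCl = (140 − 83) × 92.9 / (72 × 3.47) = 5295.3 / 249.84 ≈ 21.2 mL/min
CrCl ≈ 21 mL/min → bracket 15–44 mL/min.
50% of 2000 mg = 1000 mg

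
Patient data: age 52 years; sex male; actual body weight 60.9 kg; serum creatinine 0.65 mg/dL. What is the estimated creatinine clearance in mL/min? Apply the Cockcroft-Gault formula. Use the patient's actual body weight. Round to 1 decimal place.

114.5 mL/min

CrCl = (140 − 52) × 60.9 / (72 × 0.65) = 5359.2 / 46.80 ≈ 114.5 mL/min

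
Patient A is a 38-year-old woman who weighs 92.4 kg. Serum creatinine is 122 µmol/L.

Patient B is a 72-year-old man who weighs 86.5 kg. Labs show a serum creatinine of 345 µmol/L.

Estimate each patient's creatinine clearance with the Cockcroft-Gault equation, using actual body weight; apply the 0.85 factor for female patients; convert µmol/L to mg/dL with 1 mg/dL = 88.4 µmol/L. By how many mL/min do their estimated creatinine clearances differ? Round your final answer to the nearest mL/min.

60 mL/min

Patient A: SCr = 122 / 88.4 = 1.38 mg/dL
Patient A: CrCl = (140 − 38) × 92.4 / (72 × 1.38) × 0.85 = 9424.8 / 99.36 × 0.85 ≈ 80.6 mL/min
Patient B: SCr = 345 / 88.4 = 3.903 mg/dL
Patient B: CrCl = (140 − 72) × 86.5 / (72 × 3.903) = 5882.0 / 281.02 ≈ 20.9 mL/min
|80.6 − 20.9| = 59.7 mL/min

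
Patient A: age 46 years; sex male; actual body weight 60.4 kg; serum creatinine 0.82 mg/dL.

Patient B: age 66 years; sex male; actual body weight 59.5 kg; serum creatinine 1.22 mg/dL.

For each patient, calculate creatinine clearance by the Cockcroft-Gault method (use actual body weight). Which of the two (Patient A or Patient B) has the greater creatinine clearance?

Patient A: CrCl = (140 − 46) × 60.4 / (72 × 0.82) = 5677.6 / 59.04 ≈ 96.2 mL/min
Patient B: CrCl = (140 − 66) × 59.5 / (72 × 1.22) = 4403.0 / 87.84 ≈ 50.1 mL/min
96.2 vs 50.1 mL/min → Patient A is higher.

Patient A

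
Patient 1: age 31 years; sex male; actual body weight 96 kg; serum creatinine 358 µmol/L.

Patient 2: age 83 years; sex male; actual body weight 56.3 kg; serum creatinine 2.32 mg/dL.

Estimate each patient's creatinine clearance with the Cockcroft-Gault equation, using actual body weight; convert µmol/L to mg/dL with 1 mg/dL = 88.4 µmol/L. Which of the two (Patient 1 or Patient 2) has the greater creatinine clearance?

Patient 1

Patient 1: SCr = 358 / 88.4 = 4.05 mg/dL
Patient 1: CrCl = (140 − 31) × 96 / (72 × 4.05) = 10464.0 / 291.60 ≈ 35.9 mL/min
Patient 2: CrCl = (140 − 83) × 56.3 / (72 × 2.32) = 3209.1 / 167.04 ≈ 19.2 mL/min
35.9 vs 19.2 mL/min → Patient 1 is higher.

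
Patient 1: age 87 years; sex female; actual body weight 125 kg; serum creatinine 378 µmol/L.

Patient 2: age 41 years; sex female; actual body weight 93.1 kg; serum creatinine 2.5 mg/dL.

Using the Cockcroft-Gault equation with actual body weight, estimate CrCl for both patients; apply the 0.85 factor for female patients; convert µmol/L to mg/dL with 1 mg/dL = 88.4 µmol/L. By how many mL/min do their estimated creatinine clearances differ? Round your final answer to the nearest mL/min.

Patient 1: SCr = 378 / 88.4 = 4.276 mg/dL
Patient 1: CrCl = (140 − 87) × 125 / (72 × 4.276) × 0.85 = 6625.0 / 307.87 × 0.85 ≈ 18.3 mL/min
Patient 2: CrCl = (140 − 41) × 93.1 / (72 × 2.5) × 0.85 = 9216.9 / 180.00 × 0.85 ≈ 43.5 mL/min
|18.3 − 43.5| = 25.2 mL/min

25 mL/min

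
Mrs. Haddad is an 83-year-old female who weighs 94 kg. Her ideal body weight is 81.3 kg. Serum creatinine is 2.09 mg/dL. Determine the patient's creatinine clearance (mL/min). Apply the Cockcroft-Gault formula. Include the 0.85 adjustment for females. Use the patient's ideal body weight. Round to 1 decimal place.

26.2 mL/min

CrCl = (140 − 83) × 81.3 / (72 × 2.09) × 0.85 = 4634.1 / 150.48 × 0.85 ≈ 26.2 mL/min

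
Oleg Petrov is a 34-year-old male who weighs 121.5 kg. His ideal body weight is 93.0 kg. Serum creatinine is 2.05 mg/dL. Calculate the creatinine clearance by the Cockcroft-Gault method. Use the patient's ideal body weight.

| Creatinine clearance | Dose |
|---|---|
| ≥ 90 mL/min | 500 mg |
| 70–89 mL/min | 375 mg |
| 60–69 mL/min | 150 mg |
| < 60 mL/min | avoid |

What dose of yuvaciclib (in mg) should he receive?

150 mg

CrCl = (140 − 34) × 93 / (72 × 2.05) = 9858.0 / 147.60 ≈ 66.8 mL/min
CrCl ≈ 67 mL/min → bracket 60–69 mL/min.
Dose for this bracket: 150 mg.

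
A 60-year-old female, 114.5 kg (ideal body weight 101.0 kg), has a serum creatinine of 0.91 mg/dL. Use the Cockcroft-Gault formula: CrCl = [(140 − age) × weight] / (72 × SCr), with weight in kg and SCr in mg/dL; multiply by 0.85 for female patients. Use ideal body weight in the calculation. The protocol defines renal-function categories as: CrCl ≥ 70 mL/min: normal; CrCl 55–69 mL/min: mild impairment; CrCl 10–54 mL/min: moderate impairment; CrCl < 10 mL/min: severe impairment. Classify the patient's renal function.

normal

CrCl = (140 − 60) × 101 / (72 × 0.91) × 0.85 = 8080.0 / 65.52 × 0.85 ≈ 104.8 mL/min
105 mL/min falls in the 'normal' range.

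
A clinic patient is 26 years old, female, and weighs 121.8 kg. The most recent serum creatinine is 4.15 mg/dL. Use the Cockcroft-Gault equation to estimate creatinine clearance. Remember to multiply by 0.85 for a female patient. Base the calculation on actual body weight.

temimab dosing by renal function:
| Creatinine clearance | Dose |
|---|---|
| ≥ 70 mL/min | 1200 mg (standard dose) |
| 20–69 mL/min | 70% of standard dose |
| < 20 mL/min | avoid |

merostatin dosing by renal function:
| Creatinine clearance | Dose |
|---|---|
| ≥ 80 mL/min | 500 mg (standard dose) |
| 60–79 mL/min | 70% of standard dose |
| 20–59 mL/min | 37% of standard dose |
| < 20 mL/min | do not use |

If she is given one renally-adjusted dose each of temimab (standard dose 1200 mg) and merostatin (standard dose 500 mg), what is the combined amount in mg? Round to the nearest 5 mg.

1025 mg

CrCl = (140 − 26) × 121.8 / (72 × 4.15) × 0.85 = 13885.2 / 298.80 × 0.85 ≈ 39.5 mL/min
CrCl ≈ 39 mL/min.
temimab: 20–69 mL/min → 70% of 1200 mg = 840 mg.
merostatin: 20–59 mL/min → 37% of 500 mg = 185 mg.
Total = 840 + 185 = 1025 mg.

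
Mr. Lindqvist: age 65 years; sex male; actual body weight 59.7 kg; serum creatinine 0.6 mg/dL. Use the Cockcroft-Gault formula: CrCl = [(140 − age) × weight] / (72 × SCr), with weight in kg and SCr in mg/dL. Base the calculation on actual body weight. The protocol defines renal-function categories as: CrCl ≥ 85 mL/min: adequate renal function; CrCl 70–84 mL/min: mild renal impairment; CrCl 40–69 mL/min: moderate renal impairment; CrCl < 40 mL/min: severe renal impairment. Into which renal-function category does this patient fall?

CrCl = (140 − 65) × 59.7 / (72 × 0.6) = 4477.5 / 43.20 ≈ 103.6 mL/min
104 mL/min falls in the 'adequate renal function' range.

adequate renal function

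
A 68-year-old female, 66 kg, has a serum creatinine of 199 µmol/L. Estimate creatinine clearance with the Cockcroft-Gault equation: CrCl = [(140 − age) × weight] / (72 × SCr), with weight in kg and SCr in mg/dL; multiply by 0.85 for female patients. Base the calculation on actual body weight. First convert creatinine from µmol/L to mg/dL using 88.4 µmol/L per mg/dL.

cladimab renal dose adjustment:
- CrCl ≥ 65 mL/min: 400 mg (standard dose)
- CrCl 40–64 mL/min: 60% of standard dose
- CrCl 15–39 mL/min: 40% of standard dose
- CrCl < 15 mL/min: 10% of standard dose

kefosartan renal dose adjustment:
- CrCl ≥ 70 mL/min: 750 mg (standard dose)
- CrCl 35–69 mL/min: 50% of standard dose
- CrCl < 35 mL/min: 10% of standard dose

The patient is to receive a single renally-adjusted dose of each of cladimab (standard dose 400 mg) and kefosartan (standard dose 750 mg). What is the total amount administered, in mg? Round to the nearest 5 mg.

SCr = 199 / 88.4 = 2.251 mg/dL
CrCl = (140 − 68) × 66 / (72 × 2.251) × 0.85 = 4752.0 / 162.07 × 0.85 ≈ 24.9 mL/min
CrCl ≈ 25 mL/min.
cladimab: 15–39 mL/min → 40% of 400 mg = 160 mg.
kefosartan: < 35 mL/min → 10% of 750 mg = 75 mg.
Total = 160 + 75 = 235 mg.

235 mg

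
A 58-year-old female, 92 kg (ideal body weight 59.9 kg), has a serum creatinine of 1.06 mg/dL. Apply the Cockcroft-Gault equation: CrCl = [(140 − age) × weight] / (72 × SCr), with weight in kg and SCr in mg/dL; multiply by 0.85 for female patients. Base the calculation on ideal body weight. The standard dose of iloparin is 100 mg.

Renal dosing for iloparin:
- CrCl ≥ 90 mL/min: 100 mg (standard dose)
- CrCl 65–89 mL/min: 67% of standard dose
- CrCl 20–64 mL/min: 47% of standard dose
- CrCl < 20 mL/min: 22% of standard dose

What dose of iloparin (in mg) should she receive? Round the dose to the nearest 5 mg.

CrCl = (140 − 58) × 59.9 / (72 × 1.06) × 0.85 = 4911.8 / 76.32 × 0.85 ≈ 54.7 mL/min
CrCl ≈ 55 mL/min → bracket 20–64 mL/min.
47% of 100 mg = 47 mg → 45 mg

45 mg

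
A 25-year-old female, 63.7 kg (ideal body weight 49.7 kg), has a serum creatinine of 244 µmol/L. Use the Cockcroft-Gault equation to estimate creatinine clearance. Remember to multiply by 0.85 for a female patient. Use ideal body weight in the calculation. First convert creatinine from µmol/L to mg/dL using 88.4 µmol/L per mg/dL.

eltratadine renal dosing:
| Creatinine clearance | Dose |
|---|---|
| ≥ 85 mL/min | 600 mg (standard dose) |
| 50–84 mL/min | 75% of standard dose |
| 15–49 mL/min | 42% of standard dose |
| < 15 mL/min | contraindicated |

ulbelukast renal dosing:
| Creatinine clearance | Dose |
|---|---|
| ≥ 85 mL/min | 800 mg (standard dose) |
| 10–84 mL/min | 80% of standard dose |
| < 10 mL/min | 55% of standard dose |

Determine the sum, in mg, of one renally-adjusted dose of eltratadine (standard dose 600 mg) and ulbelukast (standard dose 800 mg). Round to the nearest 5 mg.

890 mg

SCr = 244 / 88.4 = 2.76 mg/dL
CrCl = (140 − 25) × 49.7 / (72 × 2.76) × 0.85 = 5715.5 / 198.72 × 0.85 ≈ 24.4 mL/min
CrCl ≈ 24 mL/min.
eltratadine: 15–49 mL/min → 42% of 600 mg = 252 mg.
ulbelukast: 10–84 mL/min → 80% of 800 mg = 640 mg.
Total = 252 + 640 = 892 mg.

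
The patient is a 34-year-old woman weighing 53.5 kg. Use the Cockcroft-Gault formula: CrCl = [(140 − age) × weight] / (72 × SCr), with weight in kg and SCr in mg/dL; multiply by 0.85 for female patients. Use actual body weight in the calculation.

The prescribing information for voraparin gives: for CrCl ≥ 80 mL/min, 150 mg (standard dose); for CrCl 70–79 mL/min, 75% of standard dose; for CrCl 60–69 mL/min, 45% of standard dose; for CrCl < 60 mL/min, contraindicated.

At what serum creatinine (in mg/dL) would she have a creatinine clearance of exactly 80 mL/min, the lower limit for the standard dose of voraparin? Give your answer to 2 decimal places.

Standard dose requires CrCl ≥ 80 mL/min.
Set (140 − 34) × 53.5 × 0.85 / (72 × SCr) = 80
SCr = (140 − 34) × 53.5 × 0.85 / (72 × 80) = 0.837 mg/dL

0.84 mg/dL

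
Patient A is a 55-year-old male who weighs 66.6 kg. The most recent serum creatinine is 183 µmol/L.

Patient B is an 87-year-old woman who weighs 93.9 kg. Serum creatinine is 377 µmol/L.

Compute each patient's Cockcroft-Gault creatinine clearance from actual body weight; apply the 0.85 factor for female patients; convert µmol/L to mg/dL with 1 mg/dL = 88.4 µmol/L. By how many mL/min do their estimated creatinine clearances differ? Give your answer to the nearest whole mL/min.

Patient A: SCr = 183 / 88.4 = 2.07 mg/dL
Patient A: CrCl = (140 − 55) × 66.6 / (72 × 2.07) = 5661.0 / 149.04 ≈ 38.0 mL/min
Patient B: SCr = 377 / 88.4 = 4.265 mg/dL
Patient B: CrCl = (140 − 87) × 93.9 / (72 × 4.265) × 0.85 = 4976.7 / 307.08 × 0.85 ≈ 13.8 mL/min
|38.0 − 13.8| = 24.2 mL/min

24 mL/min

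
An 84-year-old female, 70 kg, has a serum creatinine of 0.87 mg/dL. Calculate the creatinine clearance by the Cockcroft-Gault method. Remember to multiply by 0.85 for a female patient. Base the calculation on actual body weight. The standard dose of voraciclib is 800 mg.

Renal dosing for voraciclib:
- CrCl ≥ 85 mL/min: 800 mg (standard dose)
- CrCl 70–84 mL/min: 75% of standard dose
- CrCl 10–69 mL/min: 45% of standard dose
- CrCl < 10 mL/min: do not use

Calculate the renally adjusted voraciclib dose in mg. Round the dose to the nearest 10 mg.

CrCl = (140 − 84) × 70 / (72 × 0.87) × 0.85 = 3920.0 / 62.64 × 0.85 ≈ 53.2 mL/min
CrCl ≈ 53 mL/min → bracket 10–69 mL/min.
45% of 800 mg = 360 mg

360 mg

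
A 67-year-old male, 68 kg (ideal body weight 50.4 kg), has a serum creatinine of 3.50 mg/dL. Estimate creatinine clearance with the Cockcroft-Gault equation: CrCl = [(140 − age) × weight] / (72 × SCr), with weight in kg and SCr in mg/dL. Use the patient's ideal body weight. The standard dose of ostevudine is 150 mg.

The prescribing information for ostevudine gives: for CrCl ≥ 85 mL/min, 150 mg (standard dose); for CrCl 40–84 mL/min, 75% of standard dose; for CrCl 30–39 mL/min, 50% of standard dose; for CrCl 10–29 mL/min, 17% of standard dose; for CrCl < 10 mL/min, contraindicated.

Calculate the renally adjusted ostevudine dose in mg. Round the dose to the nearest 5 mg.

CrCl = (140 − 67) × 50.4 / (72 × 3.5) = 3679.2 / 252.00 ≈ 14.6 mL/min
CrCl ≈ 15 mL/min → bracket 10–29 mL/min.
17% of 150 mg = 25.5 mg → 25 mg

25 mg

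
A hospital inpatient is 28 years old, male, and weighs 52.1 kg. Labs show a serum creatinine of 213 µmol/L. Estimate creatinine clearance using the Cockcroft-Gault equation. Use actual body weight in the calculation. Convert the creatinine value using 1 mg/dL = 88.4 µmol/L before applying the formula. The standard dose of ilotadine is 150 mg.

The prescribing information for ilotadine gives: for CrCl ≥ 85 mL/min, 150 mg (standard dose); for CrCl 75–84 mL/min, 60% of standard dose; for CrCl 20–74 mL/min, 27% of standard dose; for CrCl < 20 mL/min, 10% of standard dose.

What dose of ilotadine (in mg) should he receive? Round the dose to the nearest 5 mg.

40 mg

SCr = 213 / 88.4 = 2.41 mg/dL
CrCl = (140 − 28) × 52.1 / (72 × 2.41) = 5835.2 / 173.52 ≈ 33.6 mL/min
CrCl ≈ 34 mL/min → bracket 20–74 mL/min.
27% of 150 mg = 40.5 mg → 40 mg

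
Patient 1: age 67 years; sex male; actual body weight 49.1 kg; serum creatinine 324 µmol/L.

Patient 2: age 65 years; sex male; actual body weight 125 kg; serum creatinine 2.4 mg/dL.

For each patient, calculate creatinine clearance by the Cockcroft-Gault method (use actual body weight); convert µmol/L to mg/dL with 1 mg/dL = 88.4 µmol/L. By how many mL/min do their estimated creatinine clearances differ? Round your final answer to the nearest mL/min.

41 mL/min

Patient 1: SCr = 324 / 88.4 = 3.665 mg/dL
Patient 1: CrCl = (140 − 67) × 49.1 / (72 × 3.665) = 3584.3 / 263.88 ≈ 13.6 mL/min
Patient 2: CrCl = (140 − 65) × 125 / (72 × 2.4) = 9375.0 / 172.80 ≈ 54.3 mL/min
|13.6 − 54.3| = 40.7 mL/min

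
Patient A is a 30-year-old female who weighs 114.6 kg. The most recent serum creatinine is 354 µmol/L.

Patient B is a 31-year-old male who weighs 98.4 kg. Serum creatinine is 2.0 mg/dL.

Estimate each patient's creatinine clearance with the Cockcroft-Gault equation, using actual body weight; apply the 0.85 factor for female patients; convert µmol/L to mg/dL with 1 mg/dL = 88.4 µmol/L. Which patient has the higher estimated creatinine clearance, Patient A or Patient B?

Patient B

Patient A: SCr = 354 / 88.4 = 4.005 mg/dL
Patient A: CrCl = (140 − 30) × 114.6 / (72 × 4.005) × 0.85 = 12606.0 / 288.36 × 0.85 ≈ 37.2 mL/min
Patient B: CrCl = (140 − 31) × 98.4 / (72 × 2) = 10725.6 / 144.00 ≈ 74.5 mL/min
37.2 vs 74.5 mL/min → Patient B is higher.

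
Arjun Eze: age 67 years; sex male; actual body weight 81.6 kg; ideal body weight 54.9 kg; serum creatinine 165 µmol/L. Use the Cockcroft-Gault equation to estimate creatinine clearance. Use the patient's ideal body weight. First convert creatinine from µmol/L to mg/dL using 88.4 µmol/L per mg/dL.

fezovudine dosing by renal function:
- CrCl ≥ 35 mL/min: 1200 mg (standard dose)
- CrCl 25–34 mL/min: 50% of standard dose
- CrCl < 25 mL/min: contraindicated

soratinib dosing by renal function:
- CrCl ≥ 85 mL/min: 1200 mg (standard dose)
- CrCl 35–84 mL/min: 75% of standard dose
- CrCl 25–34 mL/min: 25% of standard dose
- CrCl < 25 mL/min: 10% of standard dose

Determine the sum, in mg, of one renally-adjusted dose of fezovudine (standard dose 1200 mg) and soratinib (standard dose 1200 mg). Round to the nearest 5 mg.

900 mg

SCr = 165 / 88.4 = 1.867 mg/dL
CrCl = (140 − 67) × 54.9 / (72 × 1.867) = 4007.7 / 134.42 ≈ 29.8 mL/min
CrCl ≈ 30 mL/min.
fezovudine: 25–34 mL/min → 50% of 1200 mg = 600 mg.
soratinib: 25–34 mL/min → 25% of 1200 mg = 300 mg.
Total = 600 + 300 = 900 mg.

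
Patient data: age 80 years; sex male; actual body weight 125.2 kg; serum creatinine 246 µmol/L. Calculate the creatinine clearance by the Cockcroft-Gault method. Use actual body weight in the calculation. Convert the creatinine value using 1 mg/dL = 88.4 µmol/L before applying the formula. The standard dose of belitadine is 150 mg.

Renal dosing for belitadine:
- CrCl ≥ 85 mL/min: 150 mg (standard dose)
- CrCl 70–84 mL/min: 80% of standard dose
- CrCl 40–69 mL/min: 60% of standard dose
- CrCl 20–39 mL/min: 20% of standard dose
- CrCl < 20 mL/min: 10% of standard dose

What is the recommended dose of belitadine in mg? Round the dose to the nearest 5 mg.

SCr = 246 / 88.4 = 2.783 mg/dL
CrCl = (140 − 80) × 125.2 / (72 × 2.783) = 7512.0 / 200.38 ≈ 37.5 mL/min
CrCl ≈ 37 mL/min → bracket 20–39 mL/min.
20% of 150 mg = 30 mg

30 mg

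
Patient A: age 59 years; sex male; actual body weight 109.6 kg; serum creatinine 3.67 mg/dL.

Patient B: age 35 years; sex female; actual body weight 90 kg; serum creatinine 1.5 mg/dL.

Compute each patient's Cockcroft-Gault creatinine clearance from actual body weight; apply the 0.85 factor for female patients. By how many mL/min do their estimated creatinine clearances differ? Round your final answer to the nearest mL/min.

Patient A: CrCl = (140 − 59) × 109.6 / (72 × 3.67) = 8877.6 / 264.24 ≈ 33.6 mL/min
Patient B: CrCl = (140 − 35) × 90 / (72 × 1.5) × 0.85 = 9450.0 / 108.00 × 0.85 ≈ 74.4 mL/min
|33.6 − 74.4| = 40.8 mL/min

41 mL/min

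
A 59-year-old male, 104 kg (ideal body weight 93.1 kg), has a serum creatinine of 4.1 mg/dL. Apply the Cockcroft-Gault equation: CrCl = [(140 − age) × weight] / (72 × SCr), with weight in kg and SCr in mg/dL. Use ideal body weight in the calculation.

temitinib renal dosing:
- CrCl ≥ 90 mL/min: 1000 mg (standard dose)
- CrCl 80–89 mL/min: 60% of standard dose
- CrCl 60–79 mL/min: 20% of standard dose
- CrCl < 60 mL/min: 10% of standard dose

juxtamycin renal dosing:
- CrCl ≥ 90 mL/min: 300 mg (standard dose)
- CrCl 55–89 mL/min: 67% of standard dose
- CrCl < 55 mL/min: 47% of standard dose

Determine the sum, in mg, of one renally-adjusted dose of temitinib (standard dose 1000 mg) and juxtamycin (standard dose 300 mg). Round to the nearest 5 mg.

CrCl = (140 − 59) × 93.1 / (72 × 4.1) = 7541.1 / 295.20 ≈ 25.5 mL/min
CrCl ≈ 26 mL/min.
temitinib: < 60 mL/min → 10% of 1000 mg = 100 mg.
juxtamycin: < 55 mL/min → 47% of 300 mg = 141 mg.
Total = 100 + 141 = 241 mg.

240 mg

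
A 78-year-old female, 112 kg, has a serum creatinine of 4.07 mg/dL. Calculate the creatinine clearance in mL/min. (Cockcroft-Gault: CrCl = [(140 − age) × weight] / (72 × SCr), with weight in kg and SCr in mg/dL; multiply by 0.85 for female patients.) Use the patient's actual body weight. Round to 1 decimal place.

20.1 mL/min

CrCl = (140 − 78) × 112 / (72 × 4.07) × 0.85 = 6944.0 / 293.04 × 0.85 ≈ 20.1 mL/min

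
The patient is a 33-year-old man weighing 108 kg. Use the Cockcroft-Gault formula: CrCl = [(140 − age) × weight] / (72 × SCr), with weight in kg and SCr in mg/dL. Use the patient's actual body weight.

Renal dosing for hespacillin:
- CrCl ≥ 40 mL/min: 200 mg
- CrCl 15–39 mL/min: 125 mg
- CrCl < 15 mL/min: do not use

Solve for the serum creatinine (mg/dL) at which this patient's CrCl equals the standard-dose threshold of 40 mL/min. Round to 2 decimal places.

Standard dose requires CrCl ≥ 40 mL/min.
Set (140 − 33) × 108 / (72 × SCr) = 40
SCr = (140 − 33) × 108 / (72 × 40) = 4.013 mg/dL

4.01 mg/dL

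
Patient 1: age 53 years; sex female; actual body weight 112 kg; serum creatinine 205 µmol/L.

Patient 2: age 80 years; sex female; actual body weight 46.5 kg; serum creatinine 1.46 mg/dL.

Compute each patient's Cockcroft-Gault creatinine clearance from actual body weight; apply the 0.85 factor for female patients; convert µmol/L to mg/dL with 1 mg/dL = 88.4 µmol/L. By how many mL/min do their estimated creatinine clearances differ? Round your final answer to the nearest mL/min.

Patient 1: SCr = 205 / 88.4 = 2.319 mg/dL
Patient 1: CrCl = (140 − 53) × 112 / (72 × 2.319) × 0.85 = 9744.0 / 166.97 × 0.85 ≈ 49.6 mL/min
Patient 2: CrCl = (140 − 80) × 46.5 / (72 × 1.46) × 0.85 = 2790.0 / 105.12 × 0.85 ≈ 22.6 mL/min
|49.6 − 22.6| = 27.0 mL/min

27 mL/min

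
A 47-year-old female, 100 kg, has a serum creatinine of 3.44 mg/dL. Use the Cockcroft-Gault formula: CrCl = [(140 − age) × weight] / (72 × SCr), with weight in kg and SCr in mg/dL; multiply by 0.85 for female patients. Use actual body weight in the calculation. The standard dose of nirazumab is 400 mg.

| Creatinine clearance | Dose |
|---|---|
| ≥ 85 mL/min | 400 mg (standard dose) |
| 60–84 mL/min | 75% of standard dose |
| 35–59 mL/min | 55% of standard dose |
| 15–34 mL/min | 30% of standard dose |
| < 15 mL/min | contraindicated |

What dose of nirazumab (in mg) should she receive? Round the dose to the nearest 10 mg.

120 mg

CrCl = (140 − 47) × 100 / (72 × 3.44) × 0.85 = 9300.0 / 247.68 × 0.85 ≈ 31.9 mL/min
CrCl ≈ 32 mL/min → bracket 15–34 mL/min.
30% of 400 mg = 120 mg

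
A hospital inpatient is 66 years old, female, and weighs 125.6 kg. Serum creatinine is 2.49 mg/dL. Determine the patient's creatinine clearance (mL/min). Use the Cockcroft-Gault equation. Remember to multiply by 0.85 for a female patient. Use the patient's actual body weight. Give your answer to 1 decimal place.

CrCl = (140 − 66) × 125.6 / (72 × 2.49) × 0.85 = 9294.4 / 179.28 × 0.85 ≈ 44.1 mL/min

44.1 mL/min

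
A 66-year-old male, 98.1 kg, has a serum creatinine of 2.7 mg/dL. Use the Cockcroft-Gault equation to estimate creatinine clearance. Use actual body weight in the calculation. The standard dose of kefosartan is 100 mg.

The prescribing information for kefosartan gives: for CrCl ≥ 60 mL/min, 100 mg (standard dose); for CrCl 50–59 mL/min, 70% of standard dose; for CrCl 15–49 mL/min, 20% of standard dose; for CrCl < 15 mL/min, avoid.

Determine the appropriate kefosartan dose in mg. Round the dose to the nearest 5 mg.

20 mg

CrCl = (140 − 66) × 98.1 / (72 × 2.7) = 7259.4 / 194.40 ≈ 37.3 mL/min
CrCl ≈ 37 mL/min → bracket 15–49 mL/min.
20% of 100 mg = 20 mg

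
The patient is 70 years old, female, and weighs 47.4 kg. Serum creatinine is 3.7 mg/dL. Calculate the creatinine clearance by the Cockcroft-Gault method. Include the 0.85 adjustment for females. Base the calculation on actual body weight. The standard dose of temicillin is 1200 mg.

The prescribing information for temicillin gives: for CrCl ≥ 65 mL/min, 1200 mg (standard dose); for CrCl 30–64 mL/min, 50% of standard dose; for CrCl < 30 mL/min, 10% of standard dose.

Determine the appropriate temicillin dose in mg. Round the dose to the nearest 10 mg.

120 mg

CrCl = (140 − 70) × 47.4 / (72 × 3.7) × 0.85 = 3318.0 / 266.40 × 0.85 ≈ 10.6 mL/min
CrCl ≈ 11 mL/min → bracket < 30 mL/min.
10% of 1200 mg = 120 mg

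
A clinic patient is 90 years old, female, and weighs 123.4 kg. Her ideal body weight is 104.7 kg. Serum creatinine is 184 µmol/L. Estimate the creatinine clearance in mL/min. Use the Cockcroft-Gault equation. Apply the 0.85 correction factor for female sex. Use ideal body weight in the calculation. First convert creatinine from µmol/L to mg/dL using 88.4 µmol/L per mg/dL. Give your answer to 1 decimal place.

29.7 mL/min

SCr = 184 / 88.4 = 2.081 mg/dL
CrCl = (140 − 90) × 104.7 / (72 × 2.081) × 0.85 = 5235.0 / 149.83 × 0.85 ≈ 29.7 mL/min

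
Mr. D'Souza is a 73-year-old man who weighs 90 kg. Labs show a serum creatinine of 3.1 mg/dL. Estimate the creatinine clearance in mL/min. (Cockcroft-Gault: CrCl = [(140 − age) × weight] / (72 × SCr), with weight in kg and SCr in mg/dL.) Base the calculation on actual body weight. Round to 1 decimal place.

CrCl = (140 − 73) × 90 / (72 × 3.1) = 6030.0 / 223.20 ≈ 27.0 mL/min

27.0 mL/min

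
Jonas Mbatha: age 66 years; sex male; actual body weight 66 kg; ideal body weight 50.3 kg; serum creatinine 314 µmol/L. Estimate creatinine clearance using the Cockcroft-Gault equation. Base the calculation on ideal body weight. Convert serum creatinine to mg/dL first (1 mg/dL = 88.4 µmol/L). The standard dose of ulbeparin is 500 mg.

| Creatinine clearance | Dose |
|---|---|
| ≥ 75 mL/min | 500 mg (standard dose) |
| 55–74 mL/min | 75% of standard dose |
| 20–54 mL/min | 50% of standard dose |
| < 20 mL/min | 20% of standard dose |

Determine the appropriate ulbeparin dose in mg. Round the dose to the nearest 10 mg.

SCr = 314 / 88.4 = 3.552 mg/dL
CrCl = (140 − 66) × 50.3 / (72 × 3.552) = 3722.2 / 255.74 ≈ 14.6 mL/min
CrCl ≈ 15 mL/min → bracket < 20 mL/min.
20% of 500 mg = 100 mg

100 mg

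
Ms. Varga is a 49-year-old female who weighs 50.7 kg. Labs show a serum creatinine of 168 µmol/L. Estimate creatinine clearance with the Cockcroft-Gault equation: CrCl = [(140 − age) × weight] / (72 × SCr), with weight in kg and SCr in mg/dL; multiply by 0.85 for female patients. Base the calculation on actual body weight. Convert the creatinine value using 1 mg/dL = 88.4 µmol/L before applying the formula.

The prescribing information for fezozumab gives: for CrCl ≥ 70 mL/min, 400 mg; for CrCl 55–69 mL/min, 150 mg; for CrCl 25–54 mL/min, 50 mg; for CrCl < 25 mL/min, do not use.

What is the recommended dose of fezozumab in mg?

SCr = 168 / 88.4 = 1.9 mg/dL
CrCl = (140 − 49) × 50.7 / (72 × 1.9) × 0.85 = 4613.7 / 136.80 × 0.85 ≈ 28.7 mL/min
CrCl ≈ 29 mL/min → bracket 25–54 mL/min.
Dose for this bracket: 50 mg.

50 mg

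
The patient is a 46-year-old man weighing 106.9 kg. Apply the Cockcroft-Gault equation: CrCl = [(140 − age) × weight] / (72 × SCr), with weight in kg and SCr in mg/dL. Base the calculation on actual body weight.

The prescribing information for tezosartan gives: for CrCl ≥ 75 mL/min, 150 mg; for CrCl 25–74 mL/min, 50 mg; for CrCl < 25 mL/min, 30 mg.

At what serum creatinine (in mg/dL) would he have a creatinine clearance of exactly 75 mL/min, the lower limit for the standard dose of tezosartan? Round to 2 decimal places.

Standard dose requires CrCl ≥ 75 mL/min.
Set (140 − 46) × 106.9 / (72 × SCr) = 75
SCr = (140 − 46) × 106.9 / (72 × 75) = 1.861 mg/dL

1.86 mg/dL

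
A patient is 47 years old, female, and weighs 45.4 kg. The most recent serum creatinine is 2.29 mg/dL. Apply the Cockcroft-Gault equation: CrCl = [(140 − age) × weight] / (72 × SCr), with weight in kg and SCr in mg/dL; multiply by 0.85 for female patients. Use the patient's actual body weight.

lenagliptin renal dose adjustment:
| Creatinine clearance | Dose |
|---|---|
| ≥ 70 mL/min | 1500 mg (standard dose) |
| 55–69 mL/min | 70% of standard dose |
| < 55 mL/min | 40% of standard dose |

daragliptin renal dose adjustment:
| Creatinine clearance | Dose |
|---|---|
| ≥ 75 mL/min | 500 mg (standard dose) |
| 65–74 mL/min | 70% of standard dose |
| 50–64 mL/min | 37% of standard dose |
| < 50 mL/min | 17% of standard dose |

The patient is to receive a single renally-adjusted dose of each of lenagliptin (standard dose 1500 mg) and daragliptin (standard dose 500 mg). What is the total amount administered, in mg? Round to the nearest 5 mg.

CrCl = (140 − 47) × 45.4 / (72 × 2.29) × 0.85 = 4222.2 / 164.88 × 0.85 ≈ 21.8 mL/min
CrCl ≈ 22 mL/min.
lenagliptin: < 55 mL/min → 40% of 1500 mg = 600 mg.
daragliptin: < 50 mL/min → 17% of 500 mg = 85 mg.
Total = 600 + 85 = 685 mg.

685 mg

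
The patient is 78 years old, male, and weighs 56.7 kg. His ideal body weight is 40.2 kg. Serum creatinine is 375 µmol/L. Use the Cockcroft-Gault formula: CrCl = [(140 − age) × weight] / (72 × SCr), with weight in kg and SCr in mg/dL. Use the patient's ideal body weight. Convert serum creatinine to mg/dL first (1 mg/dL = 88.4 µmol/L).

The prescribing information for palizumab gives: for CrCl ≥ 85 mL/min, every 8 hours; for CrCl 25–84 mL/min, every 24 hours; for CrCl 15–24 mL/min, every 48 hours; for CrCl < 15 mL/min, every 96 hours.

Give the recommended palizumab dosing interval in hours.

SCr = 375 / 88.4 = 4.242 mg/dL
CrCl = (140 − 78) × 40.2 / (72 × 4.242) = 2492.4 / 305.42 ≈ 8.2 mL/min
CrCl ≈ 8 mL/min → bracket < 15 mL/min → every 96 hours.

every 96 hours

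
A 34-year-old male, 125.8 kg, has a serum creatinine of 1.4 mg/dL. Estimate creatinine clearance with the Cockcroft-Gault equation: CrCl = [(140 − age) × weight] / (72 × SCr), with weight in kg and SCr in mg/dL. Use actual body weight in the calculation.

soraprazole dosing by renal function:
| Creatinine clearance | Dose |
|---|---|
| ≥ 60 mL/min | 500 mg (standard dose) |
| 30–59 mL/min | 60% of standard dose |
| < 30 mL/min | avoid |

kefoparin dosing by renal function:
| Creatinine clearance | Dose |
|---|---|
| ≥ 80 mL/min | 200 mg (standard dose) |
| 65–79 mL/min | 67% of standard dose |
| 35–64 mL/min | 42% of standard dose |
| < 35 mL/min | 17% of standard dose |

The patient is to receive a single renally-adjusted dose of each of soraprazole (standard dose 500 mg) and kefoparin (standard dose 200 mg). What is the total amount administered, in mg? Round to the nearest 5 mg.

700 mg

CrCl = (140 − 34) × 125.8 / (72 × 1.4) = 13334.8 / 100.80 ≈ 132.3 mL/min
CrCl ≈ 132 mL/min.
soraprazole: ≥ 60 mL/min → 100% of 500 mg = 500 mg.
kefoparin: ≥ 80 mL/min → 100% of 200 mg = 200 mg.
Total = 500 + 200 = 700 mg.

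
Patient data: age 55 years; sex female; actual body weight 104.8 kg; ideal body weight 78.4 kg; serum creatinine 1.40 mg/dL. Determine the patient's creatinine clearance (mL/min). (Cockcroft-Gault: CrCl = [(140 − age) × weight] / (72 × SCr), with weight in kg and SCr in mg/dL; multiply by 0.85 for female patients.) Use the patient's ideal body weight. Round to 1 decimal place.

56.2 mL/min

CrCl = (140 − 55) × 78.4 / (72 × 1.4) × 0.85 = 6664.0 / 100.80 × 0.85 ≈ 56.2 mL/min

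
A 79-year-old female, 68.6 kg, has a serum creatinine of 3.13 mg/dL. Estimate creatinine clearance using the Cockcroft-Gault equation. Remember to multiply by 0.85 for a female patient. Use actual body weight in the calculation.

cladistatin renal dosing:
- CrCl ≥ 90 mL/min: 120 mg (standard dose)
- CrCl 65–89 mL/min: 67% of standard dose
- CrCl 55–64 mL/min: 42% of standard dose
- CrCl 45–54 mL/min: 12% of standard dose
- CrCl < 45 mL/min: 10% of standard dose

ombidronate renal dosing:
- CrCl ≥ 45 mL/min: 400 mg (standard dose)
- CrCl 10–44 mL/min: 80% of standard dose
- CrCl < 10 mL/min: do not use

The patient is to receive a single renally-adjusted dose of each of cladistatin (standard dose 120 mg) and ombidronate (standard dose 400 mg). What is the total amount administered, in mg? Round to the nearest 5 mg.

CrCl = (140 − 79) × 68.6 / (72 × 3.13) × 0.85 = 4184.6 / 225.36 × 0.85 ≈ 15.8 mL/min
CrCl ≈ 16 mL/min.
cladistatin: < 45 mL/min → 10% of 120 mg = 12 mg.
ombidronate: 10–44 mL/min → 80% of 400 mg = 320 mg.
Total = 12 + 320 = 332 mg.

330 mg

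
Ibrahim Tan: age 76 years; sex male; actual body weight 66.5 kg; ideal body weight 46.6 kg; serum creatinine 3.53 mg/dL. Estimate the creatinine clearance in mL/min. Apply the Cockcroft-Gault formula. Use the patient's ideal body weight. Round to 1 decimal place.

11.7 mL/min

CrCl = (140 − 76) × 46.6 / (72 × 3.53) = 2982.4 / 254.16 ≈ 11.7 mL/min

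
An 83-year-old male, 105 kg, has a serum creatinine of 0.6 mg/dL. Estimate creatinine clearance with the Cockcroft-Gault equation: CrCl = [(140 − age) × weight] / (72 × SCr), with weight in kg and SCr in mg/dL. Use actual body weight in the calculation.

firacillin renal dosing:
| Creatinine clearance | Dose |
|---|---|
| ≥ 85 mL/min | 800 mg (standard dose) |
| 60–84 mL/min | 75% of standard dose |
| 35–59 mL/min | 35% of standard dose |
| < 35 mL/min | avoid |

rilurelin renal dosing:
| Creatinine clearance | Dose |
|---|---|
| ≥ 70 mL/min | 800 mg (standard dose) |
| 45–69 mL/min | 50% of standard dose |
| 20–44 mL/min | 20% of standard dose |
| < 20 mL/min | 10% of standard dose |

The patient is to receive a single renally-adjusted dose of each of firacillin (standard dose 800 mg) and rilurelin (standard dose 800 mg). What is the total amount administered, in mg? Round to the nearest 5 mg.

CrCl = (140 − 83) × 105 / (72 × 0.6) = 5985.0 / 43.20 ≈ 138.5 mL/min
CrCl ≈ 139 mL/min.
firacillin: ≥ 85 mL/min → 100% of 800 mg = 800 mg.
rilurelin: ≥ 70 mL/min → 100% of 800 mg = 800 mg.
Total = 800 + 800 = 1600 mg.

1600 mg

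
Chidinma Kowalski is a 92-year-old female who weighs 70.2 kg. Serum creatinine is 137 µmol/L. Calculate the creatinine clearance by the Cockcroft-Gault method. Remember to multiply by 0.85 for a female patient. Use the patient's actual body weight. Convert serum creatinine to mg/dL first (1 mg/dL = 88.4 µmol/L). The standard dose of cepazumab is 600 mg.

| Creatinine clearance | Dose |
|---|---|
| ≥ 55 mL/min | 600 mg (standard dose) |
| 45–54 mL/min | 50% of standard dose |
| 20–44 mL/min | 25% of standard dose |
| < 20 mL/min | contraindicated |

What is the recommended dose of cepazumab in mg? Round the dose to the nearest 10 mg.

150 mg

SCr = 137 / 88.4 = 1.55 mg/dL
CrCl = (140 − 92) × 70.2 / (72 × 1.55) × 0.85 = 3369.6 / 111.60 × 0.85 ≈ 25.7 mL/min
CrCl ≈ 26 mL/min → bracket 20–44 mL/min.
25% of 600 mg = 150 mg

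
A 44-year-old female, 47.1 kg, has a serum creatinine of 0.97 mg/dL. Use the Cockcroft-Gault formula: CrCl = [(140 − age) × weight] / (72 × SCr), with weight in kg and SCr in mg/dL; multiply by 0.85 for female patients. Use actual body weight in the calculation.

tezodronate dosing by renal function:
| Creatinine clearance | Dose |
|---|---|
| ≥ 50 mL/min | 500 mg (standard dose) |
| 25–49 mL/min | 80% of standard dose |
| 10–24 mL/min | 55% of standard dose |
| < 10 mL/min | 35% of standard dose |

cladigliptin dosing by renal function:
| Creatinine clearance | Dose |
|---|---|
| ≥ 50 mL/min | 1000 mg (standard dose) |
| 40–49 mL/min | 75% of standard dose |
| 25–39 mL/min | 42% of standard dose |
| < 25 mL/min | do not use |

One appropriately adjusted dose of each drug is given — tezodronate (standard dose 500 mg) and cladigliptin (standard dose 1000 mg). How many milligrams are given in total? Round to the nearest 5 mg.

CrCl = (140 − 44) × 47.1 / (72 × 0.97) × 0.85 = 4521.6 / 69.84 × 0.85 ≈ 55.0 mL/min
CrCl ≈ 55 mL/min.
tezodronate: ≥ 50 mL/min → 100% of 500 mg = 500 mg.
cladigliptin: ≥ 50 mL/min → 100% of 1000 mg = 1000 mg.
Total = 500 + 1000 = 1500 mg.

1500 mg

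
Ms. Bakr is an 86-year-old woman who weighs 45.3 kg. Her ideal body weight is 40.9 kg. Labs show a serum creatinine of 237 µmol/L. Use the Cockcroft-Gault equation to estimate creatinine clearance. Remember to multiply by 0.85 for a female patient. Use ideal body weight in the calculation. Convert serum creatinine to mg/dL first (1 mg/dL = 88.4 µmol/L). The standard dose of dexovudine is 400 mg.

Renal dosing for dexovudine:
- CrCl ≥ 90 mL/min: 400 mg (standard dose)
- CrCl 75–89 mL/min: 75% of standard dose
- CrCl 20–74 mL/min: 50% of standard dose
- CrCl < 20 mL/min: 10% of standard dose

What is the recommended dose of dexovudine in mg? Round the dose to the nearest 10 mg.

40 mg

SCr = 237 / 88.4 = 2.681 mg/dL
CrCl = (140 − 86) × 40.9 / (72 × 2.681) × 0.85 = 2208.6 / 193.03 × 0.85 ≈ 9.7 mL/min
CrCl ≈ 10 mL/min → bracket < 20 mL/min.
10% of 400 mg = 40 mg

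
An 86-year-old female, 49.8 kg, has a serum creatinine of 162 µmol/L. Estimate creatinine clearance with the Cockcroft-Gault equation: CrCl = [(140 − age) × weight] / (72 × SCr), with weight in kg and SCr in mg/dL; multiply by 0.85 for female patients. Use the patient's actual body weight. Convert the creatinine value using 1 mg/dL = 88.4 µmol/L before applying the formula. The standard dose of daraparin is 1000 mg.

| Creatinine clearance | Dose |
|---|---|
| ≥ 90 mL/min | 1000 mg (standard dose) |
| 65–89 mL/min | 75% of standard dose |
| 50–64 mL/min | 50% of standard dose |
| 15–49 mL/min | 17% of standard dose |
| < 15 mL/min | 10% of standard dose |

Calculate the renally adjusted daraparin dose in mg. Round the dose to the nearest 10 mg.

170 mg

SCr = 162 / 88.4 = 1.833 mg/dL
CrCl = (140 − 86) × 49.8 / (72 × 1.833) × 0.85 = 2689.2 / 131.98 × 0.85 ≈ 17.3 mL/min
CrCl ≈ 17 mL/min → bracket 15–49 mL/min.
17% of 1000 mg = 170 mg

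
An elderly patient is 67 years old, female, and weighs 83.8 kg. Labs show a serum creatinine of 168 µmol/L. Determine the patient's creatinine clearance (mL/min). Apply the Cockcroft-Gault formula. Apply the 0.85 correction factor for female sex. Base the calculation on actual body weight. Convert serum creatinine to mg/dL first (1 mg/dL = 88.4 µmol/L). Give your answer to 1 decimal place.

SCr = 168 / 88.4 = 1.9 mg/dL
CrCl = (140 − 67) × 83.8 / (72 × 1.9) × 0.85 = 6117.4 / 136.80 × 0.85 ≈ 38.0 mL/min

38.0 mL/min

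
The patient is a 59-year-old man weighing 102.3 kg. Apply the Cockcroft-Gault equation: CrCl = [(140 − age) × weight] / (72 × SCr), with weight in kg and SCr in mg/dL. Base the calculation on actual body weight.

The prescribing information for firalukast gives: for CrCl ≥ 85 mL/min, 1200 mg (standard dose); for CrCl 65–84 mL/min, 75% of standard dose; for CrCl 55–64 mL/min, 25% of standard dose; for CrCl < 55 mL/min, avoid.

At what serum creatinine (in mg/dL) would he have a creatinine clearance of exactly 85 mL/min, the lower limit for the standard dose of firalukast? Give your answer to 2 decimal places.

1.35 mg/dL

Standard dose requires CrCl ≥ 85 mL/min.
Set (140 − 59) × 102.3 / (72 × SCr) = 85
SCr = (140 − 59) × 102.3 / (72 × 85) = 1.354 mg/dL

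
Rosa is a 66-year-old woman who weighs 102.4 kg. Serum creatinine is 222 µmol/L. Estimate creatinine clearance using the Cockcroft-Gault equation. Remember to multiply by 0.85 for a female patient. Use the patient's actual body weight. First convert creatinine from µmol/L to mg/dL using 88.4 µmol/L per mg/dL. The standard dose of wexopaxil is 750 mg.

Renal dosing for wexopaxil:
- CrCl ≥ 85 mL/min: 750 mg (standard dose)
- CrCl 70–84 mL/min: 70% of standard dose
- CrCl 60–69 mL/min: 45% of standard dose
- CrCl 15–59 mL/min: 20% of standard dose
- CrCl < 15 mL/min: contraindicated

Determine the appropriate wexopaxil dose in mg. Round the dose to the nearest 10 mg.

150 mg

SCr = 222 / 88.4 = 2.511 mg/dL
CrCl = (140 − 66) × 102.4 / (72 × 2.511) × 0.85 = 7577.6 / 180.79 × 0.85 ≈ 35.6 mL/min
CrCl ≈ 36 mL/min → bracket 15–59 mL/min.
20% of 750 mg = 150 mg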